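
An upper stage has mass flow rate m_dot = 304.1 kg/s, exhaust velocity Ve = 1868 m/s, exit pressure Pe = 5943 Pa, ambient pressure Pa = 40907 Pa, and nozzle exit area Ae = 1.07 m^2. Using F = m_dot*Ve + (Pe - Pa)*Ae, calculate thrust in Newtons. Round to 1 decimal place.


Step 1: Momentum thrust = m_dot * Ve = 304.1 * 1868 = 568058.8 N
Step 2: Pressure thrust = (Pe - Pa) * Ae = (5943 - 40907) * 1.07 = -37411.48 N
Step 3: Total thrust F = 568058.8 + -37411.48 = 530647.3 N

530647.3


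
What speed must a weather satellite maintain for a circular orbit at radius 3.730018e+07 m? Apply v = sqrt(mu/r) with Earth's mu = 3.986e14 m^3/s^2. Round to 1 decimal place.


Step 1: mu / r = 3.986e14 / 3.730018e+07 = 10686275.5086
Step 2: v = sqrt(10686275.5086) = 3269.0 m/s

3269.0


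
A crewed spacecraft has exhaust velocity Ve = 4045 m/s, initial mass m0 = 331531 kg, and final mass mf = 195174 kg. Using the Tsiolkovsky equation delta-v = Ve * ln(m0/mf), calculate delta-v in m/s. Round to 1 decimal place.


Step 1: Mass ratio m0/mf = 331531 / 195174 = 1.698643
Step 2: ln(1.698643) = 0.52983
Step 3: delta-v = 4045 * 0.52983 = 2143.2 m/s

2143.2


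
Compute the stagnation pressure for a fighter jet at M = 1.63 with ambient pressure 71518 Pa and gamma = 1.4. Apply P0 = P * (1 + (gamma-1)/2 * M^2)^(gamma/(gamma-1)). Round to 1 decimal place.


Step 1: (gamma-1)/2 * M^2 = 0.2 * 2.6569 = 0.53138
Step 2: 1 + 0.53138 = 1.53138
Step 3: Exponent gamma/(gamma-1) = 3.5
Step 4: P0 = 71518 * 1.53138^3.5 = 317838.0 Pa

317838.0


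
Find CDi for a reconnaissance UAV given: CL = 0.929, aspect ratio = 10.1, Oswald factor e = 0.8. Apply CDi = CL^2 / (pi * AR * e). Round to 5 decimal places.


Step 1: CL^2 = 0.929^2 = 0.863041
Step 2: pi * AR * e = 3.14159 * 10.1 * 0.8 = 25.384069
Step 3: CDi = 0.863041 / 25.384069 = 0.03400

0.03400


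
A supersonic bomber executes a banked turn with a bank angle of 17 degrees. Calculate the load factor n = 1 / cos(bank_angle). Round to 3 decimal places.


Step 1: Convert 17 degrees to radians = 0.296706
Step 2: cos(17 deg) = 0.956305
Step 3: n = 1 / 0.956305 = 1.046

1.046


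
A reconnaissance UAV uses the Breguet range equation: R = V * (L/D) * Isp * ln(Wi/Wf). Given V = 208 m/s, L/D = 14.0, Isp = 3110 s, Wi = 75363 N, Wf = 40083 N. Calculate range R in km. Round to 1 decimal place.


Step 1: Coefficient = V * (L/D) * Isp = 208 * 14.0 * 3110 = 9056320.0 m
Step 2: Wi/Wf = 75363 / 40083 = 1.880174
Step 3: ln(1.880174) = 0.631364
Step 4: R = 9056320.0 * 0.631364 = 5717835.6 m = 5717.8 km

5717.8


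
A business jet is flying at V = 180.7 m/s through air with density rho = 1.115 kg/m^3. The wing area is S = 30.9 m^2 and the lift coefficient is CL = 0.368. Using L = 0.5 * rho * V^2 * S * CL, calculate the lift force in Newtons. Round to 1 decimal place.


Step 1: Calculate dynamic pressure q = 0.5 * 1.115 * 180.7^2 = 0.5 * 1.115 * 32652.49 = 18203.7632 Pa
Step 2: Multiply by wing area and lift coefficient: L = 18203.7632 * 30.9 * 0.368
Step 3: L = 562496.2821 * 0.368 = 206998.6 N

206998.6


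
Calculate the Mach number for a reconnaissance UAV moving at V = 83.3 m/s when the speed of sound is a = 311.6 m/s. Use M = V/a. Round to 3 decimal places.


Step 1: M = V / a = 83.3 / 311.6
Step 2: M = 0.267

0.267


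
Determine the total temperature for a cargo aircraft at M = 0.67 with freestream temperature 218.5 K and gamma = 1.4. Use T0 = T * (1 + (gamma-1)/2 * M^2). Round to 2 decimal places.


Step 1: (gamma-1)/2 = 0.2
Step 2: M^2 = 0.4489
Step 3: 1 + 0.2 * 0.4489 = 1.08978
Step 4: T0 = 218.5 * 1.08978 = 238.12 K

238.12


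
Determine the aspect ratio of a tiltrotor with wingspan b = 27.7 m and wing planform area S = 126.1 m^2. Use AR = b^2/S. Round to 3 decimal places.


Step 1: b^2 = 27.7^2 = 767.29
Step 2: AR = 767.29 / 126.1 = 6.085

6.085


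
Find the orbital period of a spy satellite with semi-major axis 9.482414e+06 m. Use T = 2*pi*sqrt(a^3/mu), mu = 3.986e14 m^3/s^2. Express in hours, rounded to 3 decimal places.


Step 1: a^3 / mu = 8.526224e+20 / 3.986e14 = 2.139043e+06
Step 2: sqrt(2.139043e+06) = 1462.5466 s
Step 3: T = 2*pi * 1462.5466 = 9189.45 s
Step 4: T in hours = 9189.45 / 3600 = 2.553 hours

2.553


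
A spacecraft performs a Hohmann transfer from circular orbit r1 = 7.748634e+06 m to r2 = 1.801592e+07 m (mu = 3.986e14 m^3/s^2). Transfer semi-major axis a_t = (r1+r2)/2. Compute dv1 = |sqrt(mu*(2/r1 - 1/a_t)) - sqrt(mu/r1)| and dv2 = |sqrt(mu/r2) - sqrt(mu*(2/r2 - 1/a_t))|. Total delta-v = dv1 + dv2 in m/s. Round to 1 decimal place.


Step 1: Transfer semi-major axis a_t = (7.748634e+06 + 1.801592e+07) / 2 = 1.288228e+07 m
Step 2: v1 (circular at r1) = sqrt(mu/r1) = 7172.26 m/s
Step 3: v_t1 = sqrt(mu*(2/r1 - 1/a_t)) = 8481.8 m/s
Step 4: dv1 = |8481.8 - 7172.26| = 1309.54 m/s
Step 5: v2 (circular at r2) = 4703.71 m/s, v_t2 = 3648.02 m/s
Step 6: dv2 = |4703.71 - 3648.02| = 1055.69 m/s
Step 7: Total delta-v = 1309.54 + 1055.69 = 2365.2 m/s

2365.2


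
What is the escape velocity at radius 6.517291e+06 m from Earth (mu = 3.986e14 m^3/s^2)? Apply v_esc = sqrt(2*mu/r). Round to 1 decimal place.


Step 1: 2*mu/r = 2 * 3.986e14 / 6.517291e+06 = 122320761.8012
Step 2: v_esc = sqrt(122320761.8012) = 11059.9 m/s

11059.9


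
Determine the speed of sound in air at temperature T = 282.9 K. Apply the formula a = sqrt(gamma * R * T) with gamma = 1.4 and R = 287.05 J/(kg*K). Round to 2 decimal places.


Step 1: gamma * R * T = 1.4 * 287.05 * 282.9 = 113689.023
Step 2: a = sqrt(113689.023) = 337.18 m/s

337.18


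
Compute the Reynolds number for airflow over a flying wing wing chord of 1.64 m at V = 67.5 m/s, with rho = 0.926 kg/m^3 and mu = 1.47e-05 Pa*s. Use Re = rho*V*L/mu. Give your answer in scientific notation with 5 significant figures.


Step 1: Numerator = rho * V * L = 0.926 * 67.5 * 1.64 = 102.5082
Step 2: Re = 102.5082 / 1.47e-05
Step 3: Re = 6.9733e+06

6.9733e+06


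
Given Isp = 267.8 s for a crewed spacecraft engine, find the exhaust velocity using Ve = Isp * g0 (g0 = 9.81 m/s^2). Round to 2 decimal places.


Step 1: Ve = Isp * g0 = 267.8 * 9.81
Step 2: Ve = 2627.12 m/s

2627.12


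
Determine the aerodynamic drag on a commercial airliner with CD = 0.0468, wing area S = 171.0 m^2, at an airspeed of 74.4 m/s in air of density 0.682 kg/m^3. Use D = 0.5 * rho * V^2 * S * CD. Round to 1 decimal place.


Step 1: Dynamic pressure q = 0.5 * 0.682 * 74.4^2 = 1887.5578 Pa
Step 2: Drag D = q * S * CD = 1887.5578 * 171.0 * 0.0468
Step 3: D = 15105.7 N

15105.7


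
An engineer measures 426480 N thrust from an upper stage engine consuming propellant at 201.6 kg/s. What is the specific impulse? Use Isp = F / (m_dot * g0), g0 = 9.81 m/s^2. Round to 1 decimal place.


Step 1: m_dot * g0 = 201.6 * 9.81 = 1977.7
Step 2: Isp = 426480 / 1977.7 = 215.6 s

215.6


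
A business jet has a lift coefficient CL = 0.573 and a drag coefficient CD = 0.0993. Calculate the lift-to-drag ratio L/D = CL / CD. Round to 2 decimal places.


Step 1: L/D = CL / CD = 0.573 / 0.0993
Step 2: L/D = 5.77

5.77


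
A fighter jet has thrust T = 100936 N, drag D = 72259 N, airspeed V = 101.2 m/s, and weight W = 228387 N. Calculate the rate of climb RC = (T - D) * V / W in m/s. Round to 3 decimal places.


Step 1: Excess thrust = T - D = 100936 - 72259 = 28677 N
Step 2: Excess power = 28677 * 101.2 = 2902112.4 W
Step 3: RC = 2902112.4 / 228387 = 12.707 m/s

12.707


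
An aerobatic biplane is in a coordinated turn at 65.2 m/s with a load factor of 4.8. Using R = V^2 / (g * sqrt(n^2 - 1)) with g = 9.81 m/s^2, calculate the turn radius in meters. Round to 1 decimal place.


Step 1: V^2 = 65.2^2 = 4251.04
Step 2: n^2 - 1 = 4.8^2 - 1 = 22.04
Step 3: sqrt(22.04) = 4.694678
Step 4: R = 4251.04 / (9.81 * 4.694678) = 92.3 m

92.3


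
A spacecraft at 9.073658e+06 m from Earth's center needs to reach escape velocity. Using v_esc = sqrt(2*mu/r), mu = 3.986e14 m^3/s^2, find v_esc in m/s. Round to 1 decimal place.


Step 1: 2*mu/r = 2 * 3.986e14 / 9.073658e+06 = 87858722.4689
Step 2: v_esc = sqrt(87858722.4689) = 9373.3 m/s

9373.3


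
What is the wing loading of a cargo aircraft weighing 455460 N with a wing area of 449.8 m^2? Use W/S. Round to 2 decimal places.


Step 1: Wing loading = W / S = 455460 / 449.8
Step 2: Wing loading = 1012.58 N/m^2

1012.58


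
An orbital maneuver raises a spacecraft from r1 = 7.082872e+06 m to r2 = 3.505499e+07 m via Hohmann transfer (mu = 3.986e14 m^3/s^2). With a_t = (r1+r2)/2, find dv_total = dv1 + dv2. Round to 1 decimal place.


Step 1: Transfer semi-major axis a_t = (7.082872e+06 + 3.505499e+07) / 2 = 2.106893e+07 m
Step 2: v1 (circular at r1) = sqrt(mu/r1) = 7501.77 m/s
Step 3: v_t1 = sqrt(mu*(2/r1 - 1/a_t)) = 9676.48 m/s
Step 4: dv1 = |9676.48 - 7501.77| = 2174.71 m/s
Step 5: v2 (circular at r2) = 3372.05 m/s, v_t2 = 1955.14 m/s
Step 6: dv2 = |3372.05 - 1955.14| = 1416.91 m/s
Step 7: Total delta-v = 2174.71 + 1416.91 = 3591.6 m/s

3591.6


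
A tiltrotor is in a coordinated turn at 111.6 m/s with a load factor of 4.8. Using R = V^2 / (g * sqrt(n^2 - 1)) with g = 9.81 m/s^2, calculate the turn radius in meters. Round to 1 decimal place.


Step 1: V^2 = 111.6^2 = 12454.56
Step 2: n^2 - 1 = 4.8^2 - 1 = 22.04
Step 3: sqrt(22.04) = 4.694678
Step 4: R = 12454.56 / (9.81 * 4.694678) = 270.4 m

270.4


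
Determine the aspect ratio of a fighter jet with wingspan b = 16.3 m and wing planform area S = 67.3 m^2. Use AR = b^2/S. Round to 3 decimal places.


Step 1: b^2 = 16.3^2 = 265.69
Step 2: AR = 265.69 / 67.3 = 3.948

3.948


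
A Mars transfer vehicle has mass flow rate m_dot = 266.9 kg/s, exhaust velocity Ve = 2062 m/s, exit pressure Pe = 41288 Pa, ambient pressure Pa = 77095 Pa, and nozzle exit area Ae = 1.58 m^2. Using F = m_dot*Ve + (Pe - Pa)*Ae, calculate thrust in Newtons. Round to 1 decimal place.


Step 1: Momentum thrust = m_dot * Ve = 266.9 * 2062 = 550347.8 N
Step 2: Pressure thrust = (Pe - Pa) * Ae = (41288 - 77095) * 1.58 = -56575.06 N
Step 3: Total thrust F = 550347.8 + -56575.06 = 493772.7 N

493772.7


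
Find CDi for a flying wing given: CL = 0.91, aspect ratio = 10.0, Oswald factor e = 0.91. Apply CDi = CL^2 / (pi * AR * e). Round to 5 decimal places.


Step 1: CL^2 = 0.91^2 = 0.8281
Step 2: pi * AR * e = 3.14159 * 10.0 * 0.91 = 28.588493
Step 3: CDi = 0.8281 / 28.588493 = 0.02897

0.02897


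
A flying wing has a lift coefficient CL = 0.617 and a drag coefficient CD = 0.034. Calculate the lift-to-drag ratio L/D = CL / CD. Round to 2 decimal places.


Step 1: L/D = CL / CD = 0.617 / 0.034
Step 2: L/D = 18.15

18.15


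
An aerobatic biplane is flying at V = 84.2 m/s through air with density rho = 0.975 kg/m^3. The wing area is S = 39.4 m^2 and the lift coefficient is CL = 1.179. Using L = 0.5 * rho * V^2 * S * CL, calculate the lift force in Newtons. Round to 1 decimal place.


Step 1: Calculate dynamic pressure q = 0.5 * 0.975 * 84.2^2 = 0.5 * 0.975 * 7089.64 = 3456.1995 Pa
Step 2: Multiply by wing area and lift coefficient: L = 3456.1995 * 39.4 * 1.179
Step 3: L = 136174.2603 * 1.179 = 160549.5 N

160549.5


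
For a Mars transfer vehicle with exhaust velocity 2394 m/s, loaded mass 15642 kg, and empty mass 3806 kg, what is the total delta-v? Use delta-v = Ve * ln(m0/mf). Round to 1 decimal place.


Step 1: Mass ratio m0/mf = 15642 / 3806 = 4.109827
Step 2: ln(4.109827) = 1.413381
Step 3: delta-v = 2394 * 1.413381 = 3383.6 m/s

3383.6


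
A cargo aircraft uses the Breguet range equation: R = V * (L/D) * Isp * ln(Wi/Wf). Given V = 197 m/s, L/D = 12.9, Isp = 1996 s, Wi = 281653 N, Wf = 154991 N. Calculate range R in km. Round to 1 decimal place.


Step 1: Coefficient = V * (L/D) * Isp = 197 * 12.9 * 1996 = 5072434.8 m
Step 2: Wi/Wf = 281653 / 154991 = 1.817222
Step 3: ln(1.817222) = 0.597309
Step 4: R = 5072434.8 * 0.597309 = 3029809.8 m = 3029.8 km

3029.8


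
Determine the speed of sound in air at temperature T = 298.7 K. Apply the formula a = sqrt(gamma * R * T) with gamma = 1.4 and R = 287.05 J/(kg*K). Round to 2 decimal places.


Step 1: gamma * R * T = 1.4 * 287.05 * 298.7 = 120038.569
Step 2: a = sqrt(120038.569) = 346.47 m/s

346.47


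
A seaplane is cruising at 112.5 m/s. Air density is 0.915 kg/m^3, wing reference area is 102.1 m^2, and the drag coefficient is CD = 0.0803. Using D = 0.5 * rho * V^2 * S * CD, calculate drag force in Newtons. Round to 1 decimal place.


Step 1: Dynamic pressure q = 0.5 * 0.915 * 112.5^2 = 5790.2344 Pa
Step 2: Drag D = q * S * CD = 5790.2344 * 102.1 * 0.0803
Step 3: D = 47472.0 N

47472.0


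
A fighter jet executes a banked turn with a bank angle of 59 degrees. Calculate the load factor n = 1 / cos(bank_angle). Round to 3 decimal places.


Step 1: Convert 59 degrees to radians = 1.029744
Step 2: cos(59 deg) = 0.515038
Step 3: n = 1 / 0.515038 = 1.942

1.942


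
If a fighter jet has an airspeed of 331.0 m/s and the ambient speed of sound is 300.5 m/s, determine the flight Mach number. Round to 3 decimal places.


Step 1: M = V / a = 331.0 / 300.5
Step 2: M = 1.101

1.101


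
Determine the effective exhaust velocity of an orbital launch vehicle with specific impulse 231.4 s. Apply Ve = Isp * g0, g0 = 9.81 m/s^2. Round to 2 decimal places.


Step 1: Ve = Isp * g0 = 231.4 * 9.81
Step 2: Ve = 2270.03 m/s

2270.03


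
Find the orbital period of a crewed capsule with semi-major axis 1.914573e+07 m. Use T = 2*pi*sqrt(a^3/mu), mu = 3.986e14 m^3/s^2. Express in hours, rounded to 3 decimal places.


Step 1: a^3 / mu = 7.018039e+21 / 3.986e14 = 1.760672e+07
Step 2: sqrt(1.760672e+07) = 4196.0364 s
Step 3: T = 2*pi * 4196.0364 = 26364.47 s
Step 4: T in hours = 26364.47 / 3600 = 7.323 hours

7.323


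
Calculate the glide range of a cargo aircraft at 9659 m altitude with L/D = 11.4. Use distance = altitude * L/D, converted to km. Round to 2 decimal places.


Step 1: Glide distance = altitude * L/D = 9659 * 11.4 = 110112.6 m
Step 2: Convert to km: 110112.6 / 1000 = 110.11 km

110.11


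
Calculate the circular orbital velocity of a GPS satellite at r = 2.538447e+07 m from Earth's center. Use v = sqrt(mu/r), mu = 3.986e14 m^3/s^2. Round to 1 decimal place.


Step 1: mu / r = 3.986e14 / 2.538447e+07 = 15702514.175
Step 2: v = sqrt(15702514.175) = 3962.6 m/s

3962.6


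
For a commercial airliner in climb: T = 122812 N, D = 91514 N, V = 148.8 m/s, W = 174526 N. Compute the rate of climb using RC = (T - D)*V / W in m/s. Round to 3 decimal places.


Step 1: Excess thrust = T - D = 122812 - 91514 = 31298 N
Step 2: Excess power = 31298 * 148.8 = 4657142.4 W
Step 3: RC = 4657142.4 / 174526 = 26.685 m/s

26.685


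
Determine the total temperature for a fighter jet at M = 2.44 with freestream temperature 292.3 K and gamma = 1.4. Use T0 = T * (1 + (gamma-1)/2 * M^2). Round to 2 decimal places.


Step 1: (gamma-1)/2 = 0.2
Step 2: M^2 = 5.9536
Step 3: 1 + 0.2 * 5.9536 = 2.19072
Step 4: T0 = 292.3 * 2.19072 = 640.35 K

640.35


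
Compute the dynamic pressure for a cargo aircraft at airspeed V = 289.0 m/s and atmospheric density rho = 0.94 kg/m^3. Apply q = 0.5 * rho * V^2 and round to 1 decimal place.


Step 1: V^2 = 289.0^2 = 83521.0
Step 2: q = 0.5 * 0.94 * 83521.0
Step 3: q = 39254.9 Pa

39254.9


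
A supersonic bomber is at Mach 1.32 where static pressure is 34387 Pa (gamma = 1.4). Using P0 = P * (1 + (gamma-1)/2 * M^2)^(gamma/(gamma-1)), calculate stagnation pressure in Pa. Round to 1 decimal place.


Step 1: (gamma-1)/2 * M^2 = 0.2 * 1.7424 = 0.34848
Step 2: 1 + 0.34848 = 1.34848
Step 3: Exponent gamma/(gamma-1) = 3.5
Step 4: P0 = 34387 * 1.34848^3.5 = 97915.2 Pa

97915.2


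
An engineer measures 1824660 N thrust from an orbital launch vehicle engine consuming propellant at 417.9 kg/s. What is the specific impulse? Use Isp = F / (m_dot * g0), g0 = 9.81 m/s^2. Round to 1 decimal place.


Step 1: m_dot * g0 = 417.9 * 9.81 = 4099.6
Step 2: Isp = 1824660 / 4099.6 = 445.1 s

445.1


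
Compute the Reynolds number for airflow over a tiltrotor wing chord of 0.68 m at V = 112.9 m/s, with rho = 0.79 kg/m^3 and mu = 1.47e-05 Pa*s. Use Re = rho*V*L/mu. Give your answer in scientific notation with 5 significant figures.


Step 1: Numerator = rho * V * L = 0.79 * 112.9 * 0.68 = 60.64988
Step 2: Re = 60.64988 / 1.47e-05
Step 3: Re = 4.1258e+06

4.1258e+06


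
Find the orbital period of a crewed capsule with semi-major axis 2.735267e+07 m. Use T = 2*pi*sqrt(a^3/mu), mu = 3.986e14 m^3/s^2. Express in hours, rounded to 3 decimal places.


Step 1: a^3 / mu = 2.046441e+22 / 3.986e14 = 5.134071e+07
Step 2: sqrt(5.134071e+07) = 7165.2433 s
Step 3: T = 2*pi * 7165.2433 = 45020.55 s
Step 4: T in hours = 45020.55 / 3600 = 12.506 hours

12.506


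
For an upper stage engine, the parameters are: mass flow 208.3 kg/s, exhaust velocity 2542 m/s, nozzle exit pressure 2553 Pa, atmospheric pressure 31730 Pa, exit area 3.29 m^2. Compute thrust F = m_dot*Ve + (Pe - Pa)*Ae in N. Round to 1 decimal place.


Step 1: Momentum thrust = m_dot * Ve = 208.3 * 2542 = 529498.6 N
Step 2: Pressure thrust = (Pe - Pa) * Ae = (2553 - 31730) * 3.29 = -95992.33 N
Step 3: Total thrust F = 529498.6 + -95992.33 = 433506.3 N

433506.3


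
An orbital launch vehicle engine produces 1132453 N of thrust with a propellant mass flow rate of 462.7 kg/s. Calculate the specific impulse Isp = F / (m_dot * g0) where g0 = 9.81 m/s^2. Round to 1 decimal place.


Step 1: m_dot * g0 = 462.7 * 9.81 = 4539.09
Step 2: Isp = 1132453 / 4539.09 = 249.5 s

249.5


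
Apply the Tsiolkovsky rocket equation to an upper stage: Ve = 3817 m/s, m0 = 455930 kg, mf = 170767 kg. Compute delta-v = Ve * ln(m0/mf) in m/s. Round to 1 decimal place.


Step 1: Mass ratio m0/mf = 455930 / 170767 = 2.669895
Step 2: ln(2.669895) = 0.982039
Step 3: delta-v = 3817 * 0.982039 = 3748.4 m/s

3748.4


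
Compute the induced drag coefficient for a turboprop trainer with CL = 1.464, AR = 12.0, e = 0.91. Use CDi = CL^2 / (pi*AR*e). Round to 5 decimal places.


Step 1: CL^2 = 1.464^2 = 2.143296
Step 2: pi * AR * e = 3.14159 * 12.0 * 0.91 = 34.306192
Step 3: CDi = 2.143296 / 34.306192 = 0.06248

0.06248


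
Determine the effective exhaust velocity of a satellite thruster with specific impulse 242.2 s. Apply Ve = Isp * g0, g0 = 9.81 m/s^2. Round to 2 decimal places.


Step 1: Ve = Isp * g0 = 242.2 * 9.81
Step 2: Ve = 2375.98 m/s

2375.98


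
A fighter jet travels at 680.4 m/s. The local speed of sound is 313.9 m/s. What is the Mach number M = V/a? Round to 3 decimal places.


Step 1: M = V / a = 680.4 / 313.9
Step 2: M = 2.168

2.168


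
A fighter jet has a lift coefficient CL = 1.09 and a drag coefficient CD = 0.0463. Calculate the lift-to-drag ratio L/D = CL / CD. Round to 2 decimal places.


Step 1: L/D = CL / CD = 1.09 / 0.0463
Step 2: L/D = 23.54

23.54


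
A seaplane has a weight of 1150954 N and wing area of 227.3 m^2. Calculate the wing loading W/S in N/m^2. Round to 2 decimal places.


Step 1: Wing loading = W / S = 1150954 / 227.3
Step 2: Wing loading = 5063.59 N/m^2

5063.59


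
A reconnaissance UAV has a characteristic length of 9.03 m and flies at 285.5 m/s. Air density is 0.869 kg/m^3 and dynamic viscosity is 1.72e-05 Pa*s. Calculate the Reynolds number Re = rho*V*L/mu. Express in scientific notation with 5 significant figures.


Step 1: Numerator = rho * V * L = 0.869 * 285.5 * 9.03 = 2240.338485
Step 2: Re = 2240.338485 / 1.72e-05
Step 3: Re = 1.3025e+08

1.3025e+08


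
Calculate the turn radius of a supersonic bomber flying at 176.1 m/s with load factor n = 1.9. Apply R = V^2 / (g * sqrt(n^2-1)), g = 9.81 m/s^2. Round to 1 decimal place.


Step 1: V^2 = 176.1^2 = 31011.21
Step 2: n^2 - 1 = 1.9^2 - 1 = 2.61
Step 3: sqrt(2.61) = 1.615549
Step 4: R = 31011.21 / (9.81 * 1.615549) = 1956.7 m

1956.7


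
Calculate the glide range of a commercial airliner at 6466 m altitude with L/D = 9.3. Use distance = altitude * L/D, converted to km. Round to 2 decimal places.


Step 1: Glide distance = altitude * L/D = 6466 * 9.3 = 60133.8 m
Step 2: Convert to km: 60133.8 / 1000 = 60.13 km

60.13


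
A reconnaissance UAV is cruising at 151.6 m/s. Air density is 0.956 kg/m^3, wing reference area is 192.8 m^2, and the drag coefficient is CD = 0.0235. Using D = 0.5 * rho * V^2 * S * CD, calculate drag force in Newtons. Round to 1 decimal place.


Step 1: Dynamic pressure q = 0.5 * 0.956 * 151.6^2 = 10985.6637 Pa
Step 2: Drag D = q * S * CD = 10985.6637 * 192.8 * 0.0235
Step 3: D = 49773.8 N

49773.8


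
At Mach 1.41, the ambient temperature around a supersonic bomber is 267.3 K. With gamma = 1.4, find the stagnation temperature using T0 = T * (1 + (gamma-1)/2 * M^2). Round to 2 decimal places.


Step 1: (gamma-1)/2 = 0.2
Step 2: M^2 = 1.9881
Step 3: 1 + 0.2 * 1.9881 = 1.39762
Step 4: T0 = 267.3 * 1.39762 = 373.58 K

373.58


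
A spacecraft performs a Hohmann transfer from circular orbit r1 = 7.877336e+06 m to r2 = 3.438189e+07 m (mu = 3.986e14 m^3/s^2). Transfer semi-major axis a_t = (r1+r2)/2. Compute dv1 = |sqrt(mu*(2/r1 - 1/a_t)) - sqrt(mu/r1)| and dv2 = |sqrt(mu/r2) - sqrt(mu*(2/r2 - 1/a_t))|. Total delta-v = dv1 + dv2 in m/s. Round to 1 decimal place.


Step 1: Transfer semi-major axis a_t = (7.877336e+06 + 3.438189e+07) / 2 = 2.112961e+07 m
Step 2: v1 (circular at r1) = sqrt(mu/r1) = 7113.43 m/s
Step 3: v_t1 = sqrt(mu*(2/r1 - 1/a_t)) = 9073.99 m/s
Step 4: dv1 = |9073.99 - 7113.43| = 1960.56 m/s
Step 5: v2 (circular at r2) = 3404.9 m/s, v_t2 = 2078.97 m/s
Step 6: dv2 = |3404.9 - 2078.97| = 1325.93 m/s
Step 7: Total delta-v = 1960.56 + 1325.93 = 3286.5 m/s

3286.5


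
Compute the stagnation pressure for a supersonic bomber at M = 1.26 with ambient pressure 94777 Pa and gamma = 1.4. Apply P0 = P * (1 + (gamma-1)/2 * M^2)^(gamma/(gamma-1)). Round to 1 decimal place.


Step 1: (gamma-1)/2 * M^2 = 0.2 * 1.5876 = 0.31752
Step 2: 1 + 0.31752 = 1.31752
Step 3: Exponent gamma/(gamma-1) = 3.5
Step 4: P0 = 94777 * 1.31752^3.5 = 248801.6 Pa

248801.6


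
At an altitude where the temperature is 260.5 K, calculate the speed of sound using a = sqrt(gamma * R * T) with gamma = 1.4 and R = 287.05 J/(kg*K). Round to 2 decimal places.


Step 1: gamma * R * T = 1.4 * 287.05 * 260.5 = 104687.135
Step 2: a = sqrt(104687.135) = 323.55 m/s

323.55


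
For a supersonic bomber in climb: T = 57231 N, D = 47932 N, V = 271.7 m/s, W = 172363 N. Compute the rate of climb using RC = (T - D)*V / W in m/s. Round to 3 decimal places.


Step 1: Excess thrust = T - D = 57231 - 47932 = 9299 N
Step 2: Excess power = 9299 * 271.7 = 2526538.3 W
Step 3: RC = 2526538.3 / 172363 = 14.658 m/s

14.658


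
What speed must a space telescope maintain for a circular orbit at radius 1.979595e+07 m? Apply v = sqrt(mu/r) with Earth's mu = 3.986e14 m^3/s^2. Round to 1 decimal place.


Step 1: mu / r = 3.986e14 / 1.979595e+07 = 20135431.7424
Step 2: v = sqrt(20135431.7424) = 4487.3 m/s

4487.3


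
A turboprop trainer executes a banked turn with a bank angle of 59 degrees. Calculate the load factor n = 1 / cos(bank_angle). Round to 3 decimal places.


Step 1: Convert 59 degrees to radians = 1.029744
Step 2: cos(59 deg) = 0.515038
Step 3: n = 1 / 0.515038 = 1.942

1.942


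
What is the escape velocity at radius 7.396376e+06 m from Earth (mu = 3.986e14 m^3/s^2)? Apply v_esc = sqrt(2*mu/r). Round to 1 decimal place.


Step 1: 2*mu/r = 2 * 3.986e14 / 7.396376e+06 = 107782514.0312
Step 2: v_esc = sqrt(107782514.0312) = 10381.8 m/s

10381.8


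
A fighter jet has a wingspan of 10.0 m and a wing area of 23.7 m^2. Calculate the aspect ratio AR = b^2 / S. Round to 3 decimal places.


Step 1: b^2 = 10.0^2 = 100.0
Step 2: AR = 100.0 / 23.7 = 4.219

4.219


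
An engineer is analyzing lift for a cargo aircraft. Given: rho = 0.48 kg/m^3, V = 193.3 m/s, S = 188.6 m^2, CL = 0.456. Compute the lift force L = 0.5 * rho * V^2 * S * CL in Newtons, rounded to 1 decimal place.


Step 1: Calculate dynamic pressure q = 0.5 * 0.48 * 193.3^2 = 0.5 * 0.48 * 37364.89 = 8967.5736 Pa
Step 2: Multiply by wing area and lift coefficient: L = 8967.5736 * 188.6 * 0.456
Step 3: L = 1691284.381 * 0.456 = 771225.7 N

771225.7


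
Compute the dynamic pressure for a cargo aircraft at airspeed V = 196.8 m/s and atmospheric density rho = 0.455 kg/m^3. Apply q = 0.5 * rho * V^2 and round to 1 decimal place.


Step 1: V^2 = 196.8^2 = 38730.24
Step 2: q = 0.5 * 0.455 * 38730.24
Step 3: q = 8811.1 Pa

8811.1


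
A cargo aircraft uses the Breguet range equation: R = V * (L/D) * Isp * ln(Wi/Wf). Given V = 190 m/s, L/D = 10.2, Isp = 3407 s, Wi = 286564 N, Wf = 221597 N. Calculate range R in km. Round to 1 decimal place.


Step 1: Coefficient = V * (L/D) * Isp = 190 * 10.2 * 3407 = 6602766.0 m
Step 2: Wi/Wf = 286564 / 221597 = 1.293176
Step 3: ln(1.293176) = 0.257101
Step 4: R = 6602766.0 * 0.257101 = 1697580.9 m = 1697.6 km

1697.6


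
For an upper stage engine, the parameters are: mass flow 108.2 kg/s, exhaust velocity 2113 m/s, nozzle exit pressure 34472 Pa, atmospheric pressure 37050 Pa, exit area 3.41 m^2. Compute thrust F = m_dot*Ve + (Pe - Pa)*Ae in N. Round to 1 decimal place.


Step 1: Momentum thrust = m_dot * Ve = 108.2 * 2113 = 228626.6 N
Step 2: Pressure thrust = (Pe - Pa) * Ae = (34472 - 37050) * 3.41 = -8790.98 N
Step 3: Total thrust F = 228626.6 + -8790.98 = 219835.6 N

219835.6


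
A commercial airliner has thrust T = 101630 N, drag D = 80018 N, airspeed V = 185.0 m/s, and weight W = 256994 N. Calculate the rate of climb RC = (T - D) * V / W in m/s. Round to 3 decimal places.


Step 1: Excess thrust = T - D = 101630 - 80018 = 21612 N
Step 2: Excess power = 21612 * 185.0 = 3998220.0 W
Step 3: RC = 3998220.0 / 256994 = 15.558 m/s

15.558


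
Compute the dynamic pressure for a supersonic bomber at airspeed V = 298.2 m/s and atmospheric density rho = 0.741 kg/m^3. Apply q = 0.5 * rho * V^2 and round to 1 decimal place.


Step 1: V^2 = 298.2^2 = 88923.24
Step 2: q = 0.5 * 0.741 * 88923.24
Step 3: q = 32946.1 Pa

32946.1


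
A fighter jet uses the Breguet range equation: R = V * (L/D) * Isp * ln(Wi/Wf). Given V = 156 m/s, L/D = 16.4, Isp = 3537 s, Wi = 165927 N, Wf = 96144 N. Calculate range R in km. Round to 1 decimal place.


Step 1: Coefficient = V * (L/D) * Isp = 156 * 16.4 * 3537 = 9049060.8 m
Step 2: Wi/Wf = 165927 / 96144 = 1.725818
Step 3: ln(1.725818) = 0.545701
Step 4: R = 9049060.8 * 0.545701 = 4938080.3 m = 4938.1 km

4938.1


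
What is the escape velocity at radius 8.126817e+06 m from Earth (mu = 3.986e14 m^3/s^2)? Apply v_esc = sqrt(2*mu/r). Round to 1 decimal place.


Step 1: 2*mu/r = 2 * 3.986e14 / 8.126817e+06 = 98094986.0197
Step 2: v_esc = sqrt(98094986.0197) = 9904.3 m/s

9904.3


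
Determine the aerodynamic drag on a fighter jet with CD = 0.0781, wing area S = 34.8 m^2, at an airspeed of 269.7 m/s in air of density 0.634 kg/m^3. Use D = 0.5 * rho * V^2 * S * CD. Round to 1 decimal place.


Step 1: Dynamic pressure q = 0.5 * 0.634 * 269.7^2 = 23057.9745 Pa
Step 2: Drag D = q * S * CD = 23057.9745 * 34.8 * 0.0781
Step 3: D = 62668.8 N

62668.8


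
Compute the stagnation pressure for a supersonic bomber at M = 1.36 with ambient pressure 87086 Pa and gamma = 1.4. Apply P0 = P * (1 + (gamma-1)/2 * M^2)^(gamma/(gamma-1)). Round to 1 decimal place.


Step 1: (gamma-1)/2 * M^2 = 0.2 * 1.8496 = 0.36992
Step 2: 1 + 0.36992 = 1.36992
Step 3: Exponent gamma/(gamma-1) = 3.5
Step 4: P0 = 87086 * 1.36992^3.5 = 262048.4 Pa

262048.4


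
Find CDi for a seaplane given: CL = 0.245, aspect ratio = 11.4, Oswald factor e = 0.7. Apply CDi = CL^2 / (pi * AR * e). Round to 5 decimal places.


Step 1: CL^2 = 0.245^2 = 0.060025
Step 2: pi * AR * e = 3.14159 * 11.4 * 0.7 = 25.069909
Step 3: CDi = 0.060025 / 25.069909 = 0.00239

0.00239


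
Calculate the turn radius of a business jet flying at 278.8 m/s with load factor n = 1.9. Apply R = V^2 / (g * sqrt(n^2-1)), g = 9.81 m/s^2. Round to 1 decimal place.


Step 1: V^2 = 278.8^2 = 77729.44
Step 2: n^2 - 1 = 1.9^2 - 1 = 2.61
Step 3: sqrt(2.61) = 1.615549
Step 4: R = 77729.44 / (9.81 * 1.615549) = 4904.5 m

4904.5


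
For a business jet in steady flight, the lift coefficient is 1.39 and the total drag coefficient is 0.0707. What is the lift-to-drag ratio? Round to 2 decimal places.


Step 1: L/D = CL / CD = 1.39 / 0.0707
Step 2: L/D = 19.66

19.66


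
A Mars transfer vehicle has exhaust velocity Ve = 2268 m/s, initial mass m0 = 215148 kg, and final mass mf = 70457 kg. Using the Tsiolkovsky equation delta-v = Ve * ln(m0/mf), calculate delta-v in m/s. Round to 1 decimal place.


Step 1: Mass ratio m0/mf = 215148 / 70457 = 3.053607
Step 2: ln(3.053607) = 1.116324
Step 3: delta-v = 2268 * 1.116324 = 2531.8 m/s

2531.8


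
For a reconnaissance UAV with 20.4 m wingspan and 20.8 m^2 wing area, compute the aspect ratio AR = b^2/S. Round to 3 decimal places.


Step 1: b^2 = 20.4^2 = 416.16
Step 2: AR = 416.16 / 20.8 = 20.008

20.008


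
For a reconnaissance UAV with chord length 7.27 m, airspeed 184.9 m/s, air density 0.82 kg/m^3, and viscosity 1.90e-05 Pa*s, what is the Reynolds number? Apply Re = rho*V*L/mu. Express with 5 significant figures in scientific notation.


Step 1: Numerator = rho * V * L = 0.82 * 184.9 * 7.27 = 1102.26286
Step 2: Re = 1102.26286 / 1.90e-05
Step 3: Re = 5.8014e+07

5.8014e+07


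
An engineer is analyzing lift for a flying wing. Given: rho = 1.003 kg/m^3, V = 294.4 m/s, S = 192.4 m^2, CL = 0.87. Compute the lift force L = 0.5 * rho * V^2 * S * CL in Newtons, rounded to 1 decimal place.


Step 1: Calculate dynamic pressure q = 0.5 * 1.003 * 294.4^2 = 0.5 * 1.003 * 86671.36 = 43465.687 Pa
Step 2: Multiply by wing area and lift coefficient: L = 43465.687 * 192.4 * 0.87
Step 3: L = 8362798.1865 * 0.87 = 7275634.4 N

7275634.4


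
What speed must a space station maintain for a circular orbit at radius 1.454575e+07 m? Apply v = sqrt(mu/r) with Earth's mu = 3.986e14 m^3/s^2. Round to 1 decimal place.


Step 1: mu / r = 3.986e14 / 1.454575e+07 = 27403193.3726
Step 2: v = sqrt(27403193.3726) = 5234.8 m/s

5234.8


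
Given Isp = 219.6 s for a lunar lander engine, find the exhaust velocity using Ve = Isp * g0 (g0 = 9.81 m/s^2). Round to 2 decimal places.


Step 1: Ve = Isp * g0 = 219.6 * 9.81
Step 2: Ve = 2154.28 m/s

2154.28


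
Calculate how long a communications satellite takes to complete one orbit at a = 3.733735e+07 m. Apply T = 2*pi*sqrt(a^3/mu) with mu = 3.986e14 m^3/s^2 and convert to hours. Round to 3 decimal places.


Step 1: a^3 / mu = 5.205117e+22 / 3.986e14 = 1.305850e+08
Step 2: sqrt(1.305850e+08) = 11427.3779 s
Step 3: T = 2*pi * 11427.3779 = 71800.33 s
Step 4: T in hours = 71800.33 / 3600 = 19.945 hours

19.945


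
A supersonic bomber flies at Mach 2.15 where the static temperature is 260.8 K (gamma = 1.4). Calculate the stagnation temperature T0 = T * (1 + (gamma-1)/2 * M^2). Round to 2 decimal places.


Step 1: (gamma-1)/2 = 0.2
Step 2: M^2 = 4.6225
Step 3: 1 + 0.2 * 4.6225 = 1.9245
Step 4: T0 = 260.8 * 1.9245 = 501.91 K

501.91


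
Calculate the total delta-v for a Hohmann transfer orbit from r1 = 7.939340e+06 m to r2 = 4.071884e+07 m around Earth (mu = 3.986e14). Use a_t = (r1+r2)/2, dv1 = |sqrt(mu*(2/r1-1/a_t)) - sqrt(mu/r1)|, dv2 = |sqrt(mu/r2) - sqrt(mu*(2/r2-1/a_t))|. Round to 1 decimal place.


Step 1: Transfer semi-major axis a_t = (7.939340e+06 + 4.071884e+07) / 2 = 2.432909e+07 m
Step 2: v1 (circular at r1) = sqrt(mu/r1) = 7085.6 m/s
Step 3: v_t1 = sqrt(mu*(2/r1 - 1/a_t)) = 9166.66 m/s
Step 4: dv1 = |9166.66 - 7085.6| = 2081.06 m/s
Step 5: v2 (circular at r2) = 3128.75 m/s, v_t2 = 1787.31 m/s
Step 6: dv2 = |3128.75 - 1787.31| = 1341.44 m/s
Step 7: Total delta-v = 2081.06 + 1341.44 = 3422.5 m/s

3422.5


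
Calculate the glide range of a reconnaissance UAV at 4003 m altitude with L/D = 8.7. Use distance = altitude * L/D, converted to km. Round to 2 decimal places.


Step 1: Glide distance = altitude * L/D = 4003 * 8.7 = 34826.1 m
Step 2: Convert to km: 34826.1 / 1000 = 34.83 km

34.83


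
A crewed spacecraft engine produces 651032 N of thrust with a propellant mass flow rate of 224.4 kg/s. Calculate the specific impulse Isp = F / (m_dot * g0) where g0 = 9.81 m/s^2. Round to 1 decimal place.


Step 1: m_dot * g0 = 224.4 * 9.81 = 2201.36
Step 2: Isp = 651032 / 2201.36 = 295.7 s

295.7


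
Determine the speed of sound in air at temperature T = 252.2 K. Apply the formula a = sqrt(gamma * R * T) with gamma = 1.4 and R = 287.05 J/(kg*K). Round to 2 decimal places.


Step 1: gamma * R * T = 1.4 * 287.05 * 252.2 = 101351.614
Step 2: a = sqrt(101351.614) = 318.36 m/s

318.36


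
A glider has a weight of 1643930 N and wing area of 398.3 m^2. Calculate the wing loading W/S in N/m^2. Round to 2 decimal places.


Step 1: Wing loading = W / S = 1643930 / 398.3
Step 2: Wing loading = 4127.37 N/m^2

4127.37


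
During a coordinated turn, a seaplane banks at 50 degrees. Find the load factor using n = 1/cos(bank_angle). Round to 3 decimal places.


Step 1: Convert 50 degrees to radians = 0.872665
Step 2: cos(50 deg) = 0.642788
Step 3: n = 1 / 0.642788 = 1.556

1.556


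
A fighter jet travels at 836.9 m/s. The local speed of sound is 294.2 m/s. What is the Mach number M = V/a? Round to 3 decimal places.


Step 1: M = V / a = 836.9 / 294.2
Step 2: M = 2.845

2.845


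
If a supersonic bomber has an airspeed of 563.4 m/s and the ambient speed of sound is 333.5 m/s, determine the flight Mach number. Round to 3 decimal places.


Step 1: M = V / a = 563.4 / 333.5
Step 2: M = 1.689

1.689


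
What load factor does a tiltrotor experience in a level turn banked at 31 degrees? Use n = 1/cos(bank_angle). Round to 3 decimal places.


Step 1: Convert 31 degrees to radians = 0.541052
Step 2: cos(31 deg) = 0.857167
Step 3: n = 1 / 0.857167 = 1.167

1.167


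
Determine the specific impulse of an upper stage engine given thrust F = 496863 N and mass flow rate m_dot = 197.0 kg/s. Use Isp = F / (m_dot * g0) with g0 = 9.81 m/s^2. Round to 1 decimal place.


Step 1: m_dot * g0 = 197.0 * 9.81 = 1932.57
Step 2: Isp = 496863 / 1932.57 = 257.1 s

257.1


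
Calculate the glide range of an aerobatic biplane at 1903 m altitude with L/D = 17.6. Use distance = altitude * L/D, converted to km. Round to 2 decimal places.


Step 1: Glide distance = altitude * L/D = 1903 * 17.6 = 33492.8 m
Step 2: Convert to km: 33492.8 / 1000 = 33.49 km

33.49


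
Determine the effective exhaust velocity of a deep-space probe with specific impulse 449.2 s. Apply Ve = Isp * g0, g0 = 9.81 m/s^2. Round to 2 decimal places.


Step 1: Ve = Isp * g0 = 449.2 * 9.81
Step 2: Ve = 4406.65 m/s

4406.65


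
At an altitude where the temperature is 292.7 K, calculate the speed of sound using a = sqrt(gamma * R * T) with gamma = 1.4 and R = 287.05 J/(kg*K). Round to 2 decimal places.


Step 1: gamma * R * T = 1.4 * 287.05 * 292.7 = 117627.349
Step 2: a = sqrt(117627.349) = 342.97 m/s

342.97


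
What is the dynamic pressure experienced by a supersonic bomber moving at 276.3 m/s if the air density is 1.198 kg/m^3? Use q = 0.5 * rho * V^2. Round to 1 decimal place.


Step 1: V^2 = 276.3^2 = 76341.69
Step 2: q = 0.5 * 1.198 * 76341.69
Step 3: q = 45728.7 Pa

45728.7


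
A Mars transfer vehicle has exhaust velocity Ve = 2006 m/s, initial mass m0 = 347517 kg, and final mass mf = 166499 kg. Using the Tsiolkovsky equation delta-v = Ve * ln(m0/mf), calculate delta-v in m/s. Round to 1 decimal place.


Step 1: Mass ratio m0/mf = 347517 / 166499 = 2.087202
Step 2: ln(2.087202) = 0.735824
Step 3: delta-v = 2006 * 0.735824 = 1476.1 m/s

1476.1


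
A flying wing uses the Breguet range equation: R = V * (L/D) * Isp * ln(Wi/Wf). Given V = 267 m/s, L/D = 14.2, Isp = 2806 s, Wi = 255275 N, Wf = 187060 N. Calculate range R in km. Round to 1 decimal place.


Step 1: Coefficient = V * (L/D) * Isp = 267 * 14.2 * 2806 = 10638668.4 m
Step 2: Wi/Wf = 255275 / 187060 = 1.364669
Step 3: ln(1.364669) = 0.310912
Step 4: R = 10638668.4 * 0.310912 = 3307689.4 m = 3307.7 km

3307.7


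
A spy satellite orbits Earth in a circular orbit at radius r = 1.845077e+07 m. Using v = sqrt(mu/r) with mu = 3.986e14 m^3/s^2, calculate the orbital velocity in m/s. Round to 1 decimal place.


Step 1: mu / r = 3.986e14 / 1.845077e+07 = 21603434.4366
Step 2: v = sqrt(21603434.4366) = 4647.9 m/s

4647.9


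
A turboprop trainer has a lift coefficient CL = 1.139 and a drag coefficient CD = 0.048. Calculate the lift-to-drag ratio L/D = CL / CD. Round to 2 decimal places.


Step 1: L/D = CL / CD = 1.139 / 0.048
Step 2: L/D = 23.73

23.73


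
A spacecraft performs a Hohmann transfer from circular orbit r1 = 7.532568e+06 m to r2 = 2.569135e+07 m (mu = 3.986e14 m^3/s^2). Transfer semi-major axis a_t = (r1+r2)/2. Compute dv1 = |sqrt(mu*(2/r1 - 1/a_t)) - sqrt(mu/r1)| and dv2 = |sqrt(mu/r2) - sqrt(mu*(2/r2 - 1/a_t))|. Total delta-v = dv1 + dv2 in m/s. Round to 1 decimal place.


Step 1: Transfer semi-major axis a_t = (7.532568e+06 + 2.569135e+07) / 2 = 1.661196e+07 m
Step 2: v1 (circular at r1) = sqrt(mu/r1) = 7274.4 m/s
Step 3: v_t1 = sqrt(mu*(2/r1 - 1/a_t)) = 9046.49 m/s
Step 4: dv1 = |9046.49 - 7274.4| = 1772.09 m/s
Step 5: v2 (circular at r2) = 3938.9 m/s, v_t2 = 2652.38 m/s
Step 6: dv2 = |3938.9 - 2652.38| = 1286.52 m/s
Step 7: Total delta-v = 1772.09 + 1286.52 = 3058.6 m/s

3058.6


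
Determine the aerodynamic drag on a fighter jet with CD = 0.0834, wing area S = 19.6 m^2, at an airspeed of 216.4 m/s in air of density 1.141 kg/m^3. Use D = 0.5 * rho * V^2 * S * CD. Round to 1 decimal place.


Step 1: Dynamic pressure q = 0.5 * 1.141 * 216.4^2 = 26715.9217 Pa
Step 2: Drag D = q * S * CD = 26715.9217 * 19.6 * 0.0834
Step 3: D = 43670.9 N

43670.9


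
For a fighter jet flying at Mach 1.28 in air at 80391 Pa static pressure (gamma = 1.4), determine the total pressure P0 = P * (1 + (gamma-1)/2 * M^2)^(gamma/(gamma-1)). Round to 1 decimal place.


Step 1: (gamma-1)/2 * M^2 = 0.2 * 1.6384 = 0.32768
Step 2: 1 + 0.32768 = 1.32768
Step 3: Exponent gamma/(gamma-1) = 3.5
Step 4: P0 = 80391 * 1.32768^3.5 = 216787.6 Pa

216787.6


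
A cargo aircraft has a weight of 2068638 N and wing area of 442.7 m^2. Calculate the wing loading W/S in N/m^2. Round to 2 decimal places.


Step 1: Wing loading = W / S = 2068638 / 442.7
Step 2: Wing loading = 4672.78 N/m^2

4672.78


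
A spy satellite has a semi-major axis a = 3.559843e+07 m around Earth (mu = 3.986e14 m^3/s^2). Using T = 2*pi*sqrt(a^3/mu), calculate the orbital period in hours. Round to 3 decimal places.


Step 1: a^3 / mu = 4.511205e+22 / 3.986e14 = 1.131762e+08
Step 2: sqrt(1.131762e+08) = 10638.4319 s
Step 3: T = 2*pi * 10638.4319 = 66843.24 s
Step 4: T in hours = 66843.24 / 3600 = 18.568 hours

18.568


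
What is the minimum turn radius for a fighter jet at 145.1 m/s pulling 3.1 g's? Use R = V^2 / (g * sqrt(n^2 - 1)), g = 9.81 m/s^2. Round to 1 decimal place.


Step 1: V^2 = 145.1^2 = 21054.01
Step 2: n^2 - 1 = 3.1^2 - 1 = 8.61
Step 3: sqrt(8.61) = 2.93428
Step 4: R = 21054.01 / (9.81 * 2.93428) = 731.4 m

731.4


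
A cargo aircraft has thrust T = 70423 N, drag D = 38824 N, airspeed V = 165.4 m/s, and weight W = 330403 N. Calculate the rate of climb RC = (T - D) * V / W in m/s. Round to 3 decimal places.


Step 1: Excess thrust = T - D = 70423 - 38824 = 31599 N
Step 2: Excess power = 31599 * 165.4 = 5226474.6 W
Step 3: RC = 5226474.6 / 330403 = 15.818 m/s

15.818


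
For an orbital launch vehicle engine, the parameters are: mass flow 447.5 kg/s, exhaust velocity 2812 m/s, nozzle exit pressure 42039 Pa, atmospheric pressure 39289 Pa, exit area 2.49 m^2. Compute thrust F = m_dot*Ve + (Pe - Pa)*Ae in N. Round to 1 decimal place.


Step 1: Momentum thrust = m_dot * Ve = 447.5 * 2812 = 1258370.0 N
Step 2: Pressure thrust = (Pe - Pa) * Ae = (42039 - 39289) * 2.49 = 6847.50 N
Step 3: Total thrust F = 1258370.0 + 6847.50 = 1265217.5 N

1265217.5
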